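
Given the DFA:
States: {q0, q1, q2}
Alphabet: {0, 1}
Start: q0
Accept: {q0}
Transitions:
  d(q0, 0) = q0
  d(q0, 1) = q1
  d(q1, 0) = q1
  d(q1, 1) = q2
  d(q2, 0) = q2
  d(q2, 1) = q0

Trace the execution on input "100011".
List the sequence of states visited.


Input: 100011
d(q0, 1) = q1
d(q1, 0) = q1
d(q1, 0) = q1
d(q1, 0) = q1
d(q1, 1) = q2
d(q2, 1) = q0


q0 -> q1 -> q1 -> q1 -> q1 -> q2 -> q0


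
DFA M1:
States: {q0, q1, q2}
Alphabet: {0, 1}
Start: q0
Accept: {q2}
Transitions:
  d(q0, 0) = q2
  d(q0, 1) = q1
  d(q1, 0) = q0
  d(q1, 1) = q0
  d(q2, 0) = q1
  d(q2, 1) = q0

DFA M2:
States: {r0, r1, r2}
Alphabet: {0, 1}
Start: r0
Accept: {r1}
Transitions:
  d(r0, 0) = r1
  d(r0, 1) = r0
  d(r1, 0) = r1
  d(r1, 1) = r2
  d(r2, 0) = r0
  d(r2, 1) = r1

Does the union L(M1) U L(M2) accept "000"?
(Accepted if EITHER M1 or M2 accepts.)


M1: final=q0 accepted=False
M2: final=r1 accepted=True

Yes, union accepts


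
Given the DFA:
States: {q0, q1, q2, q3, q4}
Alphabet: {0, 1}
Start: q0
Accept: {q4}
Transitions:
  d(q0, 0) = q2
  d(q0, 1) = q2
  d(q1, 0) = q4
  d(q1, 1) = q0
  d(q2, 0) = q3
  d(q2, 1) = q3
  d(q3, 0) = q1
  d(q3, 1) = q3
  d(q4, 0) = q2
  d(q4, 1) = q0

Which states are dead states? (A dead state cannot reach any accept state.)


Forward reachability from each state:
  q0 -> reaches accept state q4 (live)
  q1 -> reaches accept state q4 (live)
  q2 -> reaches accept state q4 (live)
  q3 -> reaches accept state q4 (live)
  q4 -> reaches accept state q4 (live)

None (all states can reach an accept state)


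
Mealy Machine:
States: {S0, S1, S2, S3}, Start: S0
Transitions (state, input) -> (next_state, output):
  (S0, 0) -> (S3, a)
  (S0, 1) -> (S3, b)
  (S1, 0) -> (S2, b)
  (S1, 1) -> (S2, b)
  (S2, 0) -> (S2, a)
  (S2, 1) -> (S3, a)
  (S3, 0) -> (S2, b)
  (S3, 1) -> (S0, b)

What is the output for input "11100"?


Step-by-step:
  (S0, 1) -> (S3, b)
  (S3, 1) -> (S0, b)
  (S0, 1) -> (S3, b)
  (S3, 0) -> (S2, b)
  (S2, 0) -> (S2, a)

"bbbba"


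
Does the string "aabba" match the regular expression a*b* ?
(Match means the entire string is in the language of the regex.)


|string| = 5; first = 'a'; last = 'a'

No, "aabba" does not match a*b*


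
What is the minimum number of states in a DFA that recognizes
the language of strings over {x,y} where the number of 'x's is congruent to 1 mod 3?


States track (count of 'x') mod 3.
Need 3 states: one per remainder 0..2; accept = remainder 1.

3


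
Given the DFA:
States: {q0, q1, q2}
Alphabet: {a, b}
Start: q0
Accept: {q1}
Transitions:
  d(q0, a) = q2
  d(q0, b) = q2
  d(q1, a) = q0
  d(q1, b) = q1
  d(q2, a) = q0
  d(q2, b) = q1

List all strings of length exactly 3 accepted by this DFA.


All strings of length 3: 8 total
Accepted: 2

"abb", "bbb"


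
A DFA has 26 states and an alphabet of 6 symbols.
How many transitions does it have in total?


Each state has exactly one transition per symbol.
26 * 6 = 156

156


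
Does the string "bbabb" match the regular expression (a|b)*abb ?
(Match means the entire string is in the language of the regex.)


|string| = 5; first = 'b'; last = 'b'

Yes, "bbabb" matches (a|b)*abb


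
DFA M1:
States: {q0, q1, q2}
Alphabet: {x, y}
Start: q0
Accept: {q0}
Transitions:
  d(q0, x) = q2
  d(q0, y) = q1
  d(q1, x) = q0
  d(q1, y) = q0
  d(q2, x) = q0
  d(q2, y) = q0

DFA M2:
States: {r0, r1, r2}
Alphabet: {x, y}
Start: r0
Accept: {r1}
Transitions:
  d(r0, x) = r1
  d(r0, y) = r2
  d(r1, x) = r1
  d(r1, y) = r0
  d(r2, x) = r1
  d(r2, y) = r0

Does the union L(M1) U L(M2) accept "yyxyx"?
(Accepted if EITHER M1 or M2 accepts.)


M1: final=q2 accepted=False
M2: final=r1 accepted=True

Yes, union accepts


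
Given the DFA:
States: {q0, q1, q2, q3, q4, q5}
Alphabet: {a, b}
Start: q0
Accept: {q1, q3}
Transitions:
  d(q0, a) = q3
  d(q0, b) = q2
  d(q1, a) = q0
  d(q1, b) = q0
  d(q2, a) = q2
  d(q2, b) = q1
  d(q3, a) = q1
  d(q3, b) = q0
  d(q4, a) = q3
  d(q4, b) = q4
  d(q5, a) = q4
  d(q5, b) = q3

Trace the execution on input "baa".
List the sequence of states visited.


Input: baa
d(q0, b) = q2
d(q2, a) = q2
d(q2, a) = q2


q0 -> q2 -> q2 -> q2


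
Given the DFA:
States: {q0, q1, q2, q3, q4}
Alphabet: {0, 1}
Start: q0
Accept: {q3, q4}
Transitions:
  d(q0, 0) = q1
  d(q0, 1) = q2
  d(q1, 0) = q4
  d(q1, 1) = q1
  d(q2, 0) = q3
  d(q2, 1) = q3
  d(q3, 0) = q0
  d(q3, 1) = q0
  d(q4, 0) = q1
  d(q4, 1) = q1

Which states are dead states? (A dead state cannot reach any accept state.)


Forward reachability from each state:
  q0 -> reaches accept state q3 (live)
  q1 -> reaches accept state q4 (live)
  q2 -> reaches accept state q3 (live)
  q3 -> reaches accept state q3 (live)
  q4 -> reaches accept state q4 (live)

None (all states can reach an accept state)


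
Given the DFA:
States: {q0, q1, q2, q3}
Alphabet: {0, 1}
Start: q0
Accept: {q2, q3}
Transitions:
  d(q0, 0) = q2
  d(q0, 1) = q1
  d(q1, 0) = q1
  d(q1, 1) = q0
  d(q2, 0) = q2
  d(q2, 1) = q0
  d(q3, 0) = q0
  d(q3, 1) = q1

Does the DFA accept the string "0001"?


Trace: q0 -> q2 -> q2 -> q2 -> q0
Final state: q0
Accept states: {q2, q3}

No, rejected (final state q0 is not an accept state)


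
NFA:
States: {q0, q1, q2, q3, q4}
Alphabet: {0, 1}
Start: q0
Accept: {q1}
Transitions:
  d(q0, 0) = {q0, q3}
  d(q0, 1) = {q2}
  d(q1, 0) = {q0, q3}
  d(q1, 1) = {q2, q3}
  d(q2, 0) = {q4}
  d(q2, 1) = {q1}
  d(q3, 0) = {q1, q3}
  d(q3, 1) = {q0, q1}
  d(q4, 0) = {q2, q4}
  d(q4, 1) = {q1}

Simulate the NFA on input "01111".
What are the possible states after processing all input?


Start: {q0}
  --0--> {q0, q3}
  --1--> {q0, q1, q2}
  --1--> {q1, q2, q3}
  --1--> {q0, q1, q2, q3}
  --1--> {q0, q1, q2, q3}

{q0, q1, q2, q3}


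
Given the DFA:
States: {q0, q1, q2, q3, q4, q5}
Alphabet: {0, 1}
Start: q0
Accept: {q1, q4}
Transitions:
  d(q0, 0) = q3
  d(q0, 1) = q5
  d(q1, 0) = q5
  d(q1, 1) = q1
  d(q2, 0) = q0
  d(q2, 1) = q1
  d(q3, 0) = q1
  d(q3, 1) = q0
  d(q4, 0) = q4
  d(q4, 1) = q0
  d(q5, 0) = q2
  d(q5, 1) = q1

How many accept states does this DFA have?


Accept states listed: {q1, q4}
Counting: q1(1) q4(2)

2


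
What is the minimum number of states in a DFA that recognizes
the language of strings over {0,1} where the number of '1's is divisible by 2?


States track (count of '1') mod 2.
Need 2 states: one per remainder 0..1; accept = remainder 0.

2


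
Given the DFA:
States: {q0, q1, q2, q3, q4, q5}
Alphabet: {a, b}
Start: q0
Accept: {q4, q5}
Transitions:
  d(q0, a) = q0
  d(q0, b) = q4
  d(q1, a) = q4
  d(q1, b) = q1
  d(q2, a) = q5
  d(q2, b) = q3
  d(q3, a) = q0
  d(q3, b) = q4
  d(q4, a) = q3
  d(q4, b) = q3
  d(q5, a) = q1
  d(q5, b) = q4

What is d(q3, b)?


Looking up transition d(q3, b)

q4


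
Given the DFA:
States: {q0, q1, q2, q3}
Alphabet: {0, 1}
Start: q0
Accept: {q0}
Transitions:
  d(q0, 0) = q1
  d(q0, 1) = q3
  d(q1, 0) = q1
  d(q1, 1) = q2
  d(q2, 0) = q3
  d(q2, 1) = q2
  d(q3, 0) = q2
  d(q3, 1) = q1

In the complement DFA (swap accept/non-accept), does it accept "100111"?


Trace: q0 -> q3 -> q2 -> q3 -> q1 -> q2 -> q2
Final: q2
Original accept: {q0}
Complement: q2 is not in original accept

Yes, complement accepts (original rejects)


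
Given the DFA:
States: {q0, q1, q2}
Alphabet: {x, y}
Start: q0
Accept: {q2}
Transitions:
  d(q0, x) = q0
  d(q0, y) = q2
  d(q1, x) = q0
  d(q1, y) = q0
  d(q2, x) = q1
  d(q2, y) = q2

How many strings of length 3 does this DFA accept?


Enumerating all length-3 strings:
  "xxx" -> q0 [reject]
  "xxy" -> q2 [accept]
  "xyx" -> q1 [reject]
  "xyy" -> q2 [accept]
  "yxx" -> q0 [reject]
  "yxy" -> q0 [reject]
  "yyx" -> q1 [reject]
  "yyy" -> q2 [accept]

3 out of 8


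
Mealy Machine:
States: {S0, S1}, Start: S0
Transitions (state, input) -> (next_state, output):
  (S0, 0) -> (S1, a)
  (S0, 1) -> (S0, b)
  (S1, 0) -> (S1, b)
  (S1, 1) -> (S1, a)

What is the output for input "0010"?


Step-by-step:
  (S0, 0) -> (S1, a)
  (S1, 0) -> (S1, b)
  (S1, 1) -> (S1, a)
  (S1, 0) -> (S1, b)

"abab"


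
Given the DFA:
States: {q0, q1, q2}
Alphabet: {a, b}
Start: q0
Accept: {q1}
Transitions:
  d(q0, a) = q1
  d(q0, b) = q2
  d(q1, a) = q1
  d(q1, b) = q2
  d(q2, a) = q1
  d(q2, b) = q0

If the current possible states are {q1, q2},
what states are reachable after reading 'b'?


Apply transition on 'b' from each current state:
  d(q1, b) = q2
  d(q2, b) = q0

{q0, q2}


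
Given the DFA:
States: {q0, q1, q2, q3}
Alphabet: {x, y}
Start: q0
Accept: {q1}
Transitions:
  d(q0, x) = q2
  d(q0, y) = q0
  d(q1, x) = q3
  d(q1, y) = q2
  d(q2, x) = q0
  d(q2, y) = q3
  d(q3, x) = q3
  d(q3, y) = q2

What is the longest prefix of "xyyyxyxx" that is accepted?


Run the DFA, marking each prefix where the state is accepting:
  "" -> q0 [reject]
  "x" -> q2 [reject]
  "xy" -> q3 [reject]
  "xyy" -> q2 [reject]
  "xyyy" -> q3 [reject]
  "xyyyx" -> q3 [reject]
  "xyyyxy" -> q2 [reject]
  "xyyyxyx" -> q0 [reject]
  "xyyyxyxx" -> q2 [reject]

No prefix is accepted


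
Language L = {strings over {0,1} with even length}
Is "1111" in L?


length = 4; 4 mod 2 = 0

Yes, "1111" is in L


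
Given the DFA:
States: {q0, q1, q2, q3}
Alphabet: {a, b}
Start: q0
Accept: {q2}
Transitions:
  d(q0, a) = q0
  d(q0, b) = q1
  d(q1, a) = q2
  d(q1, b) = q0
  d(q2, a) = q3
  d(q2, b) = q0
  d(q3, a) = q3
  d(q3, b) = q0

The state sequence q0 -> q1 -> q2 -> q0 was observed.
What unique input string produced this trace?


Trace back each transition to find the symbol:
  q0 --[b]--> q1
  q1 --[a]--> q2
  q2 --[b]--> q0

"bab"


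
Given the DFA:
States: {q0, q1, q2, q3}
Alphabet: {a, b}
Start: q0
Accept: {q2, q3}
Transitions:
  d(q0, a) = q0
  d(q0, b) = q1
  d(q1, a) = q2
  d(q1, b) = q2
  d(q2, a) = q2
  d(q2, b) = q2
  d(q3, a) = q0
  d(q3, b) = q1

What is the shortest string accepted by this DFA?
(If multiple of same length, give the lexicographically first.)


BFS by string length (lex-first path to each state shown):
  len 0: q0<-""
  len 1: q0<-"a", q1<-"b"
  len 2: q0<-"aa", q1<-"ab", q2<-"ba"
Found accept state at length 2.

"ba"


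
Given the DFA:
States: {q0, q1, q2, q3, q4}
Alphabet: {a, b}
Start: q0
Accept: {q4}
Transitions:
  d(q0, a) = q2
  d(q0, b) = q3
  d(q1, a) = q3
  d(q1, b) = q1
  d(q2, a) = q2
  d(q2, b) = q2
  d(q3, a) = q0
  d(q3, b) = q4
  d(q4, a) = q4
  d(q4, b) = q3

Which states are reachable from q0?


BFS from q0:
  layer 0: {q0}
  layer 1: {q2, q3}
  layer 2: {q4}

{q0, q2, q3, q4}


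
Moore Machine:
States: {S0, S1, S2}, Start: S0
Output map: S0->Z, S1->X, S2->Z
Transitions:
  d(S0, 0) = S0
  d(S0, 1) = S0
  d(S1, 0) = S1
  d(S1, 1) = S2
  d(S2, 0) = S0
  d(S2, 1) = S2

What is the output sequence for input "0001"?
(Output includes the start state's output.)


Start: S0 (output Z)
  --0--> S0 (output Z)
  --0--> S0 (output Z)
  --0--> S0 (output Z)
  --1--> S0 (output Z)

"ZZZZZ"


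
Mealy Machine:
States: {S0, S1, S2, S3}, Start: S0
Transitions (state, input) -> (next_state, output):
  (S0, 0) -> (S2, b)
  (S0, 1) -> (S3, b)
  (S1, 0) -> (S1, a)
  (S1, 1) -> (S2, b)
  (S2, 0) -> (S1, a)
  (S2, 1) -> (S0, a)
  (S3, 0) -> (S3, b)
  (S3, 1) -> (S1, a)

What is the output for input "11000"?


Step-by-step:
  (S0, 1) -> (S3, b)
  (S3, 1) -> (S1, a)
  (S1, 0) -> (S1, a)
  (S1, 0) -> (S1, a)
  (S1, 0) -> (S1, a)

"baaaa"


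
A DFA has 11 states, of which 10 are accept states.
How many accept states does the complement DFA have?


Complement swaps accept and non-accept states.
11 - 10 = 1

1


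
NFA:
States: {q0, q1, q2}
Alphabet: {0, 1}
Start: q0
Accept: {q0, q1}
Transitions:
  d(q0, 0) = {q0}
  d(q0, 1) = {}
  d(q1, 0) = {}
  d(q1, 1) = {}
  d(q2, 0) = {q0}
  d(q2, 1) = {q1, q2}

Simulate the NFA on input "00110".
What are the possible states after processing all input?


Start: {q0}
  --0--> {q0}
  --0--> {q0}
  --1--> {}
  --1--> {}
  --0--> {}

{} (empty set, no valid transitions)


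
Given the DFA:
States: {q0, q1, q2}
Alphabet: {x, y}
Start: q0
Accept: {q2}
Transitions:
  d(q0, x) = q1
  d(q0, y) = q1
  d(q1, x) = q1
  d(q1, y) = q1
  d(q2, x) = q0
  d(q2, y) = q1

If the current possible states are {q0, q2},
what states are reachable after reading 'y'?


Apply transition on 'y' from each current state:
  d(q0, y) = q1
  d(q2, y) = q1

{q1}


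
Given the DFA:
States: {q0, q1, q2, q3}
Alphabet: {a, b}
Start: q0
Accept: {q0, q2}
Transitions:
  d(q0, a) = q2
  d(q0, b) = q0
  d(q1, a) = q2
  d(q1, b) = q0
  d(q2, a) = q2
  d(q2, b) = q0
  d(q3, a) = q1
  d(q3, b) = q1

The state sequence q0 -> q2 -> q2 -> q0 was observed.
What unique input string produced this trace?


Trace back each transition to find the symbol:
  q0 --[a]--> q2
  q2 --[a]--> q2
  q2 --[b]--> q0

"aab"


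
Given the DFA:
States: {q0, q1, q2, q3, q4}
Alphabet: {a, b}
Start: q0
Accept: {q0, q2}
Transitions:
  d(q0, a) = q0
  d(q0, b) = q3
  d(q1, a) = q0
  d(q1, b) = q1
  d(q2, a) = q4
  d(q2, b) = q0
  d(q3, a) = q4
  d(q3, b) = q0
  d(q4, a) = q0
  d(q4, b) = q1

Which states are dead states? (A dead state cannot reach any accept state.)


Forward reachability from each state:
  q0 -> reaches accept state q0 (live)
  q1 -> reaches accept state q0 (live)
  q2 -> reaches accept state q0 (live)
  q3 -> reaches accept state q0 (live)
  q4 -> reaches accept state q0 (live)

None (all states can reach an accept state)


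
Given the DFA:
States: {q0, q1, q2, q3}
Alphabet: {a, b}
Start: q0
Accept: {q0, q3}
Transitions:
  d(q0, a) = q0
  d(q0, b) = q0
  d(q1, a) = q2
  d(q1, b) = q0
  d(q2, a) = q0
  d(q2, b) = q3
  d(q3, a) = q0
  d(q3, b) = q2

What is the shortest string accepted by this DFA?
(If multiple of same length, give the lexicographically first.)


BFS by string length (lex-first path to each state shown):
  len 0: q0<-""
Found accept state at length 0.

"" (empty string)


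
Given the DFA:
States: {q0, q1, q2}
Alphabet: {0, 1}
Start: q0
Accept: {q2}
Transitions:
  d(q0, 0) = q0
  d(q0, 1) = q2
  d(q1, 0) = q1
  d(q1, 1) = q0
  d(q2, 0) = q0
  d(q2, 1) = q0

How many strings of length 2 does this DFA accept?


Enumerating all length-2 strings:
  "00" -> q0 [reject]
  "01" -> q2 [accept]
  "10" -> q0 [reject]
  "11" -> q0 [reject]

1 out of 4


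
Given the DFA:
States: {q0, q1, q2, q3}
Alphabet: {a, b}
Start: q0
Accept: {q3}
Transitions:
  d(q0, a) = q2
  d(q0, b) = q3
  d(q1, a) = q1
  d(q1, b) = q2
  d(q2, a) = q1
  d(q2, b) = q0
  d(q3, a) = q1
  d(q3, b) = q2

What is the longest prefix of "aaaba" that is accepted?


Run the DFA, marking each prefix where the state is accepting:
  "" -> q0 [reject]
  "a" -> q2 [reject]
  "aa" -> q1 [reject]
  "aaa" -> q1 [reject]
  "aaab" -> q2 [reject]
  "aaaba" -> q1 [reject]

No prefix is accepted


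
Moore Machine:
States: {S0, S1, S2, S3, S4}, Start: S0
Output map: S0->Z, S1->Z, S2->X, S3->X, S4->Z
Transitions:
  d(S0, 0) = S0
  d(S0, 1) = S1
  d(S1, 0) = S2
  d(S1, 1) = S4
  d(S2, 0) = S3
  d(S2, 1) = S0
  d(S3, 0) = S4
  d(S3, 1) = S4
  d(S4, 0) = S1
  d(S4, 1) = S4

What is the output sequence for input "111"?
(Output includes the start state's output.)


Start: S0 (output Z)
  --1--> S1 (output Z)
  --1--> S4 (output Z)
  --1--> S4 (output Z)

"ZZZZ"


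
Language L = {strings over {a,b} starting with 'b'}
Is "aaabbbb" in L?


first symbol = 'a'

No, "aaabbbb" is not in L


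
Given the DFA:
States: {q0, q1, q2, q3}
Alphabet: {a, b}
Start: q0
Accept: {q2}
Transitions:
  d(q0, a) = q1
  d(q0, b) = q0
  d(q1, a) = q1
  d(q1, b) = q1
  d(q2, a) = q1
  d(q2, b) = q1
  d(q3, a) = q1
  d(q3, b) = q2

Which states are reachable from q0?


BFS from q0:
  layer 0: {q0}
  layer 1: {q1}

{q0, q1}


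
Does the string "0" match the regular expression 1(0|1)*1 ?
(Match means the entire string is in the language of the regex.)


|string| = 1; first = '0'; last = '0'

No, "0" does not match 1(0|1)*1


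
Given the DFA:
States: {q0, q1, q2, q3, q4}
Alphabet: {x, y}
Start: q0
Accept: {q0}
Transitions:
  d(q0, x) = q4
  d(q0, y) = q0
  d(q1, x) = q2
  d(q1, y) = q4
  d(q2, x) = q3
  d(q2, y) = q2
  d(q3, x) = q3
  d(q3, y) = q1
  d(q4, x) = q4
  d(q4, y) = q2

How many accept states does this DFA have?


Accept states listed: {q0}
Counting: q0(1)

1


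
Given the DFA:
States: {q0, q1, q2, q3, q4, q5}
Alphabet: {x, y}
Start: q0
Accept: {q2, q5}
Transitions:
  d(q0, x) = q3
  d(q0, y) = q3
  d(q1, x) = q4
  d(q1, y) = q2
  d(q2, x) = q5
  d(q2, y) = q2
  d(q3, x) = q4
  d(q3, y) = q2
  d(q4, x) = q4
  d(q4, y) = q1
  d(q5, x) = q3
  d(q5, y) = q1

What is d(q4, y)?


Looking up transition d(q4, y)

q1


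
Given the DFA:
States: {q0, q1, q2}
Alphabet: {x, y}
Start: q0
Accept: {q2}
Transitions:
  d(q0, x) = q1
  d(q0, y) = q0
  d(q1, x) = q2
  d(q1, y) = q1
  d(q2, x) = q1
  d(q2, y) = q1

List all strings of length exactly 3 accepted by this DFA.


All strings of length 3: 8 total
Accepted: 2

"xyx", "yxx"


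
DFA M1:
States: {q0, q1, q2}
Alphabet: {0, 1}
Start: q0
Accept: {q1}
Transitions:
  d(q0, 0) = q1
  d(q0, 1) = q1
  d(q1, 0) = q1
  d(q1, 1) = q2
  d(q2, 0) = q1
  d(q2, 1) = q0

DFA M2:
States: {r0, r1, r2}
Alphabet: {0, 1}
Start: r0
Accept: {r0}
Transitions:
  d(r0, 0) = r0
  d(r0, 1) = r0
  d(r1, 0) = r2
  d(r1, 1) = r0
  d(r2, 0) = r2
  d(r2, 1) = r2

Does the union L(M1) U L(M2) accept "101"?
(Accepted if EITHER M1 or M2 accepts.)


M1: final=q2 accepted=False
M2: final=r0 accepted=True

Yes, union accepts


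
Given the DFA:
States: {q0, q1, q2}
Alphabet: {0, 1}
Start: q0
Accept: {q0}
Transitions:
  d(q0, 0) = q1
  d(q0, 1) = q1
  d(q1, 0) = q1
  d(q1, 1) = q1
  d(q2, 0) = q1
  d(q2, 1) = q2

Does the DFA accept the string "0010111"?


Trace: q0 -> q1 -> q1 -> q1 -> q1 -> q1 -> q1 -> q1
Final state: q1
Accept states: {q0}

No, rejected (final state q1 is not an accept state)


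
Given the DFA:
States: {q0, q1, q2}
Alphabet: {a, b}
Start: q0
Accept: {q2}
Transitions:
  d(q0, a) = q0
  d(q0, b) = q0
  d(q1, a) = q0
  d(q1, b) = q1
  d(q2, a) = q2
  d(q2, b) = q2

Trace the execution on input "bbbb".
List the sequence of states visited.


Input: bbbb
d(q0, b) = q0
d(q0, b) = q0
d(q0, b) = q0
d(q0, b) = q0


q0 -> q0 -> q0 -> q0 -> q0


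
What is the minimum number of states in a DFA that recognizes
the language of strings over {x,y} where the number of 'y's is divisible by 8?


States track (count of 'y') mod 8.
Need 8 states: one per remainder 0..7; accept = remainder 0.

8


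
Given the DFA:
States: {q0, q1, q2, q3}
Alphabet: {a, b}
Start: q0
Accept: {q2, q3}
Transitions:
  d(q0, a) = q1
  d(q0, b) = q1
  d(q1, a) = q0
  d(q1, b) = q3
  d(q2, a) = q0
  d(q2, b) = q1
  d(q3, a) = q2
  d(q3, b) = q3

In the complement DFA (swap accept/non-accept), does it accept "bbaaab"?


Trace: q0 -> q1 -> q3 -> q2 -> q0 -> q1 -> q3
Final: q3
Original accept: {q2, q3}
Complement: q3 is in original accept

No, complement rejects (original accepts)


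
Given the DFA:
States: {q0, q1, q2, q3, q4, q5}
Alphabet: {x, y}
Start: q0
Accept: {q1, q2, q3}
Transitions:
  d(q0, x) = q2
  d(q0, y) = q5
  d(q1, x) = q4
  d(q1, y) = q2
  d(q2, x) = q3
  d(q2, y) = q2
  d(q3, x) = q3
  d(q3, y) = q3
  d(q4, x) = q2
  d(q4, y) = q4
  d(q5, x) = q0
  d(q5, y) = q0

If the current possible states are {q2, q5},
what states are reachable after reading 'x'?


Apply transition on 'x' from each current state:
  d(q2, x) = q3
  d(q5, x) = q0

{q0, q3}


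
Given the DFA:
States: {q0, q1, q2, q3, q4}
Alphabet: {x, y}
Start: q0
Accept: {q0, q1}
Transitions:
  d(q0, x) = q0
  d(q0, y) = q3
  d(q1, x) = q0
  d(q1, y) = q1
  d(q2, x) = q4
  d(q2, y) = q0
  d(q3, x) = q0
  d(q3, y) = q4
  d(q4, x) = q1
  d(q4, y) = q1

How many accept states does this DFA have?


Accept states listed: {q0, q1}
Counting: q0(1) q1(2)

2


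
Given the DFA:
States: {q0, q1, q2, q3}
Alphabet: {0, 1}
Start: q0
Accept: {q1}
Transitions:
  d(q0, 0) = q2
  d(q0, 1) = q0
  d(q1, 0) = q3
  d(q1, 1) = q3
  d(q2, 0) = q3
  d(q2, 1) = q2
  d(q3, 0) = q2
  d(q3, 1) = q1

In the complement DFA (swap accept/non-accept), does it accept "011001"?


Trace: q0 -> q2 -> q2 -> q2 -> q3 -> q2 -> q2
Final: q2
Original accept: {q1}
Complement: q2 is not in original accept

Yes, complement accepts (original rejects)


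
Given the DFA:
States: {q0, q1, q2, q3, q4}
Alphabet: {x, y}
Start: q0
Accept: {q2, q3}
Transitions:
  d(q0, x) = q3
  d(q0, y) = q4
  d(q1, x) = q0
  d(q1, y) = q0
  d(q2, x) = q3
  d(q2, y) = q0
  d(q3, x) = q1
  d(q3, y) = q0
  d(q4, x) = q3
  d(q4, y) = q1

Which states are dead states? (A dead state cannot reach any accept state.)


Forward reachability from each state:
  q0 -> reaches accept state q3 (live)
  q1 -> reaches accept state q3 (live)
  q2 -> reaches accept state q2 (live)
  q3 -> reaches accept state q3 (live)
  q4 -> reaches accept state q3 (live)

None (all states can reach an accept state)


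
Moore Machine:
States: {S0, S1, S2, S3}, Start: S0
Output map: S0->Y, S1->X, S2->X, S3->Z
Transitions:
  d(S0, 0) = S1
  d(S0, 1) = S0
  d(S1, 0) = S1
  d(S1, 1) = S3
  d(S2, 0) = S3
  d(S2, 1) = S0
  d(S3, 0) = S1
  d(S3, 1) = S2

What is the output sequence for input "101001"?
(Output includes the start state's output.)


Start: S0 (output Y)
  --1--> S0 (output Y)
  --0--> S1 (output X)
  --1--> S3 (output Z)
  --0--> S1 (output X)
  --0--> S1 (output X)
  --1--> S3 (output Z)

"YYXZXXZ"


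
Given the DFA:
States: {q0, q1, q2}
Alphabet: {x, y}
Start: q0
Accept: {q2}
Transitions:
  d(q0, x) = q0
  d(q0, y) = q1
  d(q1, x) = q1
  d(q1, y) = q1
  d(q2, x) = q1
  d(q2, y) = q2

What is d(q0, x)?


Looking up transition d(q0, x)

q0


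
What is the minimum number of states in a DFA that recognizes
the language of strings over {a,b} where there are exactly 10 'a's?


States: count = 0, 1, ..., 10 (that's 11 states), plus a dead state for count > 10.
Total: 11 + 1 = 12. Accept = count-10 state.

12


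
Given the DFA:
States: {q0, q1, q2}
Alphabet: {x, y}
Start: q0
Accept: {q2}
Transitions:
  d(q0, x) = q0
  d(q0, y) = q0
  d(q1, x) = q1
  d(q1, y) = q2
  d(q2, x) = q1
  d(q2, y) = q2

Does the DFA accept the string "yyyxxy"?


Trace: q0 -> q0 -> q0 -> q0 -> q0 -> q0 -> q0
Final state: q0
Accept states: {q2}

No, rejected (final state q0 is not an accept state)


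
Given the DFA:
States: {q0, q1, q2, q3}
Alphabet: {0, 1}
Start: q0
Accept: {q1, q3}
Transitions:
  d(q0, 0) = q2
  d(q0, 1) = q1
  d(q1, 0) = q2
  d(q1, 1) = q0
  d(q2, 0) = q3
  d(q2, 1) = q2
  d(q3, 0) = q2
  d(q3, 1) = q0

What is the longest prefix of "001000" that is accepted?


Run the DFA, marking each prefix where the state is accepting:
  "" -> q0 [reject]
  "0" -> q2 [reject]
  "00" -> q3 [accept]
  "001" -> q0 [reject]
  "0010" -> q2 [reject]
  "00100" -> q3 [accept]
  "001000" -> q2 [reject]

"00100"


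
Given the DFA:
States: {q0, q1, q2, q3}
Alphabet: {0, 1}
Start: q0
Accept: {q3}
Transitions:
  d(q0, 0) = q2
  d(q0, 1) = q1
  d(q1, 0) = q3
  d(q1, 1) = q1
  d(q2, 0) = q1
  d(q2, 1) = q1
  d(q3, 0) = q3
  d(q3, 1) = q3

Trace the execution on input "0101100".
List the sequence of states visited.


Input: 0101100
d(q0, 0) = q2
d(q2, 1) = q1
d(q1, 0) = q3
d(q3, 1) = q3
d(q3, 1) = q3
d(q3, 0) = q3
d(q3, 0) = q3


q0 -> q2 -> q1 -> q3 -> q3 -> q3 -> q3 -> q3


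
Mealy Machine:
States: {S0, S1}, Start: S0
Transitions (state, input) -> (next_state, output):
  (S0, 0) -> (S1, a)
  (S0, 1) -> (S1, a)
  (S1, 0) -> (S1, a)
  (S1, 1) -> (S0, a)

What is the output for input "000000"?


Step-by-step:
  (S0, 0) -> (S1, a)
  (S1, 0) -> (S1, a)
  (S1, 0) -> (S1, a)
  (S1, 0) -> (S1, a)
  (S1, 0) -> (S1, a)
  (S1, 0) -> (S1, a)

"aaaaaa"


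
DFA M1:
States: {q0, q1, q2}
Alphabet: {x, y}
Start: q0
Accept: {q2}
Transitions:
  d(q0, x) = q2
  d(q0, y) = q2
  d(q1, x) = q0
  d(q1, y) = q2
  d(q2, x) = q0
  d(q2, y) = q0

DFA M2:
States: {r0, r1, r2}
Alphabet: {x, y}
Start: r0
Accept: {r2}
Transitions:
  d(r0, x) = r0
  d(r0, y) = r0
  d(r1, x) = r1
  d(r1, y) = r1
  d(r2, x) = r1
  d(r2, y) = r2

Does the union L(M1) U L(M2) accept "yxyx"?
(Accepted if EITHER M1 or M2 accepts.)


M1: final=q0 accepted=False
M2: final=r0 accepted=False

No, union rejects (neither accepts)


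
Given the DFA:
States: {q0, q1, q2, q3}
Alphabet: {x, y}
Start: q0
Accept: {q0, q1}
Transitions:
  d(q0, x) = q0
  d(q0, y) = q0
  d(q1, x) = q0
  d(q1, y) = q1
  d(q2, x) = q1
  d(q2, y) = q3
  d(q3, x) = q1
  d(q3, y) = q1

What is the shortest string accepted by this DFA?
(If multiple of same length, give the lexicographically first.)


BFS by string length (lex-first path to each state shown):
  len 0: q0<-""
Found accept state at length 0.

"" (empty string)


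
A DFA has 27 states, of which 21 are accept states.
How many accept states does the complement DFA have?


Complement swaps accept and non-accept states.
27 - 21 = 6

6


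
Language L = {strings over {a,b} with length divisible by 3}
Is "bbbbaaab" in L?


length = 8; 8 mod 3 = 2

No, "bbbbaaab" is not in L


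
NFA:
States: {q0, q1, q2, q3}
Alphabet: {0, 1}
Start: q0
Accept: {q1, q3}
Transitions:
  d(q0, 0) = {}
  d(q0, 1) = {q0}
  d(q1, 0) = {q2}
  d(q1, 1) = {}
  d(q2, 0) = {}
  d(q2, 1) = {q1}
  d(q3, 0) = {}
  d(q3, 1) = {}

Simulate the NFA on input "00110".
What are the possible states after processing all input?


Start: {q0}
  --0--> {}
  --0--> {}
  --1--> {}
  --1--> {}
  --0--> {}

{} (empty set, no valid transitions)


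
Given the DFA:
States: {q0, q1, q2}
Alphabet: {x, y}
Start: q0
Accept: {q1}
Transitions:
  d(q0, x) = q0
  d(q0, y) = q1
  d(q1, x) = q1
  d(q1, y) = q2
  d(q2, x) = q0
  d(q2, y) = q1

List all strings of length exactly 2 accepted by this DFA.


All strings of length 2: 4 total
Accepted: 2

"xy", "yx"


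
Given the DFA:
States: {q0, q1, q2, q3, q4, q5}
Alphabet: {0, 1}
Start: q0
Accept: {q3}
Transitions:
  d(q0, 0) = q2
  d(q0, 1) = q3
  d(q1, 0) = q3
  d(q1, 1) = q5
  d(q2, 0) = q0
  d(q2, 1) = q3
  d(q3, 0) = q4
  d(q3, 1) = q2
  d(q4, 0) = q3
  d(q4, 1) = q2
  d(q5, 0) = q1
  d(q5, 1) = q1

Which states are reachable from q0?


BFS from q0:
  layer 0: {q0}
  layer 1: {q2, q3}
  layer 2: {q4}

{q0, q2, q3, q4}


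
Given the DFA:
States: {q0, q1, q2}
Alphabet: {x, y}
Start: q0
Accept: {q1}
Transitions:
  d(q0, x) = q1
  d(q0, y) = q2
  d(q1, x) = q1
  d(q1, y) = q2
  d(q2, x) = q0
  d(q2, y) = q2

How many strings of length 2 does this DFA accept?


Enumerating all length-2 strings:
  "xx" -> q1 [accept]
  "xy" -> q2 [reject]
  "yx" -> q0 [reject]
  "yy" -> q2 [reject]

1 out of 4


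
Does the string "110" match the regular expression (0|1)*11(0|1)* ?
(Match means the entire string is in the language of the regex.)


|string| = 3; first = '1'; last = '0'

Yes, "110" matches (0|1)*11(0|1)*


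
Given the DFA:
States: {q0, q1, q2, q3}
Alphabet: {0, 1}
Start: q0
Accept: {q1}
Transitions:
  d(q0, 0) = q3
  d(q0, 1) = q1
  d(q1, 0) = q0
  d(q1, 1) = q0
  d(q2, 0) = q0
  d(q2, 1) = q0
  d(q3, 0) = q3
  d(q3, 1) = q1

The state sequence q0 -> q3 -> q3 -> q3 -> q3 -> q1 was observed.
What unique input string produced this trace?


Trace back each transition to find the symbol:
  q0 --[0]--> q3
  q3 --[0]--> q3
  q3 --[0]--> q3
  q3 --[0]--> q3
  q3 --[1]--> q1

"00001"


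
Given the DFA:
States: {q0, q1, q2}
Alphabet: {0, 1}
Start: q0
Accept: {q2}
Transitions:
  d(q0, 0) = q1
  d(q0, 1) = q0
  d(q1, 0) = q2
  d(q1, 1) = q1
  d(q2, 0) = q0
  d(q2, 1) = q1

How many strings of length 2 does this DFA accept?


Enumerating all length-2 strings:
  "00" -> q2 [accept]
  "01" -> q1 [reject]
  "10" -> q1 [reject]
  "11" -> q0 [reject]

1 out of 4


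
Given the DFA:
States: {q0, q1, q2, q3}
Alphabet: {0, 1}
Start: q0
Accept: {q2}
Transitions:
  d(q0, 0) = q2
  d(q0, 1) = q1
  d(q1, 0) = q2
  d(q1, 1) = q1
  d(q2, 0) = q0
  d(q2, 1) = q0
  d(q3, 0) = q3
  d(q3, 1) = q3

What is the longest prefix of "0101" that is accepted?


Run the DFA, marking each prefix where the state is accepting:
  "" -> q0 [reject]
  "0" -> q2 [accept]
  "01" -> q0 [reject]
  "010" -> q2 [accept]
  "0101" -> q0 [reject]

"010"


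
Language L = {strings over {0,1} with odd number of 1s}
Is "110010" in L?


count('1') = 3; 3 mod 2 = 1

Yes, "110010" is in L


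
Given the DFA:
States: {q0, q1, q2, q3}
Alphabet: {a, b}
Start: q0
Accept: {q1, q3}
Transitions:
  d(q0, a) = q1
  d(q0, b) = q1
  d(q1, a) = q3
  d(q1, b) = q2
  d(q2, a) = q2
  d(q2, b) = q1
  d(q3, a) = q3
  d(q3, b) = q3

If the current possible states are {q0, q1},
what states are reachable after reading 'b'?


Apply transition on 'b' from each current state:
  d(q0, b) = q1
  d(q1, b) = q2

{q1, q2}


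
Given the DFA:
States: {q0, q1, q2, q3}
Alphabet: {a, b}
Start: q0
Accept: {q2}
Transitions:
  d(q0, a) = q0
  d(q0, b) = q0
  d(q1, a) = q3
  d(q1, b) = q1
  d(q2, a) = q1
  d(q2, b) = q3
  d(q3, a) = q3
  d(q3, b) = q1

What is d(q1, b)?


Looking up transition d(q1, b)

q1


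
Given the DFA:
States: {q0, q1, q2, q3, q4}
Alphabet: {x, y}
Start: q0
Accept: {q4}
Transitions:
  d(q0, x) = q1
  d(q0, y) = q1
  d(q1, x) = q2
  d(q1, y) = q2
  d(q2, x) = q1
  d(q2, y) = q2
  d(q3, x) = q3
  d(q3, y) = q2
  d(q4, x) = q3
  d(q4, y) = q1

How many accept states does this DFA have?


Accept states listed: {q4}
Counting: q4(1)

1


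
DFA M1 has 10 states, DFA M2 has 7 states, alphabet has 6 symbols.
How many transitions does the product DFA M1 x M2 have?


Product DFA has 10 * 7 = 70 states.
Each has 6 transitions: 70 * 6 = 420

420


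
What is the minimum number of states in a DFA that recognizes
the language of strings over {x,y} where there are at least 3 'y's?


States: count = 0, 1, ..., 2, and a final '>= 3' state.
Total: 3 + 1 = 4. Accept = '>= 3' state.

4


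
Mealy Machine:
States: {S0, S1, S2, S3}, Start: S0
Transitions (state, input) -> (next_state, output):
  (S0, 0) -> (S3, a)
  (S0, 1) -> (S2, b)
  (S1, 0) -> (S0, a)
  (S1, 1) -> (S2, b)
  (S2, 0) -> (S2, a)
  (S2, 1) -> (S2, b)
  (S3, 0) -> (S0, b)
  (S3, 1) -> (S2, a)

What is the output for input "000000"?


Step-by-step:
  (S0, 0) -> (S3, a)
  (S3, 0) -> (S0, b)
  (S0, 0) -> (S3, a)
  (S3, 0) -> (S0, b)
  (S0, 0) -> (S3, a)
  (S3, 0) -> (S0, b)

"ababab"


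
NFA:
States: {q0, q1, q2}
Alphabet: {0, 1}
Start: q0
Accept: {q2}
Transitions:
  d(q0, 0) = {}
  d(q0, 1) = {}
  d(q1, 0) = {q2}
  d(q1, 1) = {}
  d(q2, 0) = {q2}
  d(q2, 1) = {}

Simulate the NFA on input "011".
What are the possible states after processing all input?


Start: {q0}
  --0--> {}
  --1--> {}
  --1--> {}

{} (empty set, no valid transitions)


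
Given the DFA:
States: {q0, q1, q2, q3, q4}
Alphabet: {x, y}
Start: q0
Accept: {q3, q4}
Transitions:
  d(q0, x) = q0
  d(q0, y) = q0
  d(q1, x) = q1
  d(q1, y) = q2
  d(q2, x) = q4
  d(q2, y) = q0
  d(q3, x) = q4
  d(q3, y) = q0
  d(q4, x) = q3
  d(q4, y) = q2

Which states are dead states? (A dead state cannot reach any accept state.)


Forward reachability from each state:
  q0 -> reaches {q0}, no accept state (dead)
  q1 -> reaches accept state q3 (live)
  q2 -> reaches accept state q3 (live)
  q3 -> reaches accept state q3 (live)
  q4 -> reaches accept state q3 (live)

{q0}


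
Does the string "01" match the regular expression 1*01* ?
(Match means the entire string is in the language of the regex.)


|string| = 2; first = '0'; last = '1'

Yes, "01" matches 1*01*


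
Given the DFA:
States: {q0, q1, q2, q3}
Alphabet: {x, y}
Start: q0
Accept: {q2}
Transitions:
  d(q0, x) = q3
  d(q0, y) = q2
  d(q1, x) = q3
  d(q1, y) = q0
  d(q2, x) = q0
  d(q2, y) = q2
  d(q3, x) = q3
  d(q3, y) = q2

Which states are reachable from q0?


BFS from q0:
  layer 0: {q0}
  layer 1: {q2, q3}

{q0, q2, q3}


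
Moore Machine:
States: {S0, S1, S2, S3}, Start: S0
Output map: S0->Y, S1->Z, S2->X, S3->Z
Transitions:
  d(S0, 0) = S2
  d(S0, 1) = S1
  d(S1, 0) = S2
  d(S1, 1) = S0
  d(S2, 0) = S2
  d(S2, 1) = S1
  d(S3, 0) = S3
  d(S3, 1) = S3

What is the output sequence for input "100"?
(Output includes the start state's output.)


Start: S0 (output Y)
  --1--> S1 (output Z)
  --0--> S2 (output X)
  --0--> S2 (output X)

"YZXX"


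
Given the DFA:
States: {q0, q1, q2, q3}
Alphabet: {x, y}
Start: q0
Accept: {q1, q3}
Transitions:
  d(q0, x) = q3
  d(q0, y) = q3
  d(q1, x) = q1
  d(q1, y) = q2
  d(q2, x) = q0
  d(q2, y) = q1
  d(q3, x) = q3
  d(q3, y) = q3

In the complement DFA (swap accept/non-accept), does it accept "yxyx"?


Trace: q0 -> q3 -> q3 -> q3 -> q3
Final: q3
Original accept: {q1, q3}
Complement: q3 is in original accept

No, complement rejects (original accepts)


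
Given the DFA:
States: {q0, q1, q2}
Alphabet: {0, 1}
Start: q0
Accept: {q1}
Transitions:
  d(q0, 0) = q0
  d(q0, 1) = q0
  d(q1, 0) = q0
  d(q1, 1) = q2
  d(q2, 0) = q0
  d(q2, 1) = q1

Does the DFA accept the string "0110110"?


Trace: q0 -> q0 -> q0 -> q0 -> q0 -> q0 -> q0 -> q0
Final state: q0
Accept states: {q1}

No, rejected (final state q0 is not an accept state)


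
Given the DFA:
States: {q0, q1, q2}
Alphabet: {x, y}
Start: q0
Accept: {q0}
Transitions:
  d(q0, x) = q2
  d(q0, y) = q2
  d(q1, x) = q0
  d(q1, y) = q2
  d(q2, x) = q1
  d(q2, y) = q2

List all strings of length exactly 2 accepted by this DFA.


All strings of length 2: 4 total
Accepted: 0

None


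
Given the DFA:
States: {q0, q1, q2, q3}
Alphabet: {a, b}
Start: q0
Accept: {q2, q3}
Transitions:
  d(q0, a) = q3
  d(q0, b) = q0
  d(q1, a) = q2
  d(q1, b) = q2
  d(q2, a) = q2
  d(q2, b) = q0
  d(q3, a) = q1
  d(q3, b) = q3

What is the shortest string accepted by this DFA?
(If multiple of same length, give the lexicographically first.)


BFS by string length (lex-first path to each state shown):
  len 0: q0<-""
  len 1: q0<-"b", q3<-"a"
Found accept state at length 1.

"a"


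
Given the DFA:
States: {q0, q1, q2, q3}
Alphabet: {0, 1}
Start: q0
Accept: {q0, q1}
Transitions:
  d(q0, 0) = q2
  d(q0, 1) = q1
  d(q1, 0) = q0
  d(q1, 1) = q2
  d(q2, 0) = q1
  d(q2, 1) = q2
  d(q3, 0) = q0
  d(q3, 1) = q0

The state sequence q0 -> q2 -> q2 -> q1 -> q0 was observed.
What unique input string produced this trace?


Trace back each transition to find the symbol:
  q0 --[0]--> q2
  q2 --[1]--> q2
  q2 --[0]--> q1
  q1 --[0]--> q0

"0100"


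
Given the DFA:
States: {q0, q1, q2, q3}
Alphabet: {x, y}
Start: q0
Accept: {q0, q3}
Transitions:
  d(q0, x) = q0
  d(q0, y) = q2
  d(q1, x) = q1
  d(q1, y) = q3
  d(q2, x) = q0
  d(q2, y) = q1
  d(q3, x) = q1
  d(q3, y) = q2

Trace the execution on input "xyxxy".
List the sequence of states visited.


Input: xyxxy
d(q0, x) = q0
d(q0, y) = q2
d(q2, x) = q0
d(q0, x) = q0
d(q0, y) = q2


q0 -> q0 -> q2 -> q0 -> q0 -> q2


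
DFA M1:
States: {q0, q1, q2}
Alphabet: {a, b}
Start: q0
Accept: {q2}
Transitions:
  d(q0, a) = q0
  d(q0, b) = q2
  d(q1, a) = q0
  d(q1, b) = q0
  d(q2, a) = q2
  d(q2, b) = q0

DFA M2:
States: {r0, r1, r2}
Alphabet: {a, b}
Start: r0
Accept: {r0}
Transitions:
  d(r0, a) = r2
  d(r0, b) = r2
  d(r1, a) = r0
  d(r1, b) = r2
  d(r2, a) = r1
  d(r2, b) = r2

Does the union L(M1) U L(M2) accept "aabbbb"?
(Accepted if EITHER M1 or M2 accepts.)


M1: final=q0 accepted=False
M2: final=r2 accepted=False

No, union rejects (neither accepts)


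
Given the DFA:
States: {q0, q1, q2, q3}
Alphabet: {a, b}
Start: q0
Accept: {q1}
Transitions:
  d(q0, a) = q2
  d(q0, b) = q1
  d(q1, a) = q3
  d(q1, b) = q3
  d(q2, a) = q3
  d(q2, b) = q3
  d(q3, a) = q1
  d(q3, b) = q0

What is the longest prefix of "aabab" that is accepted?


Run the DFA, marking each prefix where the state is accepting:
  "" -> q0 [reject]
  "a" -> q2 [reject]
  "aa" -> q3 [reject]
  "aab" -> q0 [reject]
  "aaba" -> q2 [reject]
  "aabab" -> q3 [reject]

No prefix is accepted


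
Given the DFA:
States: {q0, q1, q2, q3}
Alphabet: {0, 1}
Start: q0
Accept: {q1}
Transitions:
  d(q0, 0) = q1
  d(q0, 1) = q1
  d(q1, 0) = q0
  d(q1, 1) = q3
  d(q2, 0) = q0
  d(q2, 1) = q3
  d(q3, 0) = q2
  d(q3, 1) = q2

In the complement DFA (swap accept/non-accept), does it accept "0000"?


Trace: q0 -> q1 -> q0 -> q1 -> q0
Final: q0
Original accept: {q1}
Complement: q0 is not in original accept

Yes, complement accepts (original rejects)


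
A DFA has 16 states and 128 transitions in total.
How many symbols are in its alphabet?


Each state has exactly one transition per symbol.
|alphabet| = transitions / states = 128 / 16 = 8

8


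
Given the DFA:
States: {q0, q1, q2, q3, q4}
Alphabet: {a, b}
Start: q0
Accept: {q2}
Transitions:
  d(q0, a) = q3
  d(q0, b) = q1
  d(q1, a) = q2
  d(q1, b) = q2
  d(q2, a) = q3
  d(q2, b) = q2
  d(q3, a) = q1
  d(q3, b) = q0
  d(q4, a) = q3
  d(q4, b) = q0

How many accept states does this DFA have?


Accept states listed: {q2}
Counting: q2(1)

1


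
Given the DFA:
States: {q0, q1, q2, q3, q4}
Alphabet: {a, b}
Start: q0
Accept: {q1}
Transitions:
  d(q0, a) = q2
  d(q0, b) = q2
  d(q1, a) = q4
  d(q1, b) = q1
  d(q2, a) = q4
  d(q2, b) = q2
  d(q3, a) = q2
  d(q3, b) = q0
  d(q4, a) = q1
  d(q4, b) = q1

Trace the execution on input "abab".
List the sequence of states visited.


Input: abab
d(q0, a) = q2
d(q2, b) = q2
d(q2, a) = q4
d(q4, b) = q1


q0 -> q2 -> q2 -> q4 -> q1


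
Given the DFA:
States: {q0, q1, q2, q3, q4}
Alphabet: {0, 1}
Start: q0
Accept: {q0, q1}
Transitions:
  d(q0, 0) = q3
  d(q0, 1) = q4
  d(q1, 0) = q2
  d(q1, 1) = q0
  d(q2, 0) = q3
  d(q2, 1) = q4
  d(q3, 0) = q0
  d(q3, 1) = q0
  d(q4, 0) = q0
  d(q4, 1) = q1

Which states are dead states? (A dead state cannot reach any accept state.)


Forward reachability from each state:
  q0 -> reaches accept state q0 (live)
  q1 -> reaches accept state q0 (live)
  q2 -> reaches accept state q0 (live)
  q3 -> reaches accept state q0 (live)
  q4 -> reaches accept state q0 (live)

None (all states can reach an accept state)


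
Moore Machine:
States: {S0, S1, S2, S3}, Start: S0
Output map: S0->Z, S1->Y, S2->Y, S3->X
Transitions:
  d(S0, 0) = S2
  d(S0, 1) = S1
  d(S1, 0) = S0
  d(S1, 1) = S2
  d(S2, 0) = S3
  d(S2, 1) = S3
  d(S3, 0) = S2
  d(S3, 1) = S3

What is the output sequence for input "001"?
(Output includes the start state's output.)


Start: S0 (output Z)
  --0--> S2 (output Y)
  --0--> S3 (output X)
  --1--> S3 (output X)

"ZYXX"


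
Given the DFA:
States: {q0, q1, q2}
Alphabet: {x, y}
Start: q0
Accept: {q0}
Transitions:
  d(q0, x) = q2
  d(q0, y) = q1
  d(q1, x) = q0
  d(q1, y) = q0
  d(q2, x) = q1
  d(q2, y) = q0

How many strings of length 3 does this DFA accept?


Enumerating all length-3 strings:
  "xxx" -> q0 [accept]
  "xxy" -> q0 [accept]
  "xyx" -> q2 [reject]
  "xyy" -> q1 [reject]
  "yxx" -> q2 [reject]
  "yxy" -> q1 [reject]
  "yyx" -> q2 [reject]
  "yyy" -> q1 [reject]

2 out of 8


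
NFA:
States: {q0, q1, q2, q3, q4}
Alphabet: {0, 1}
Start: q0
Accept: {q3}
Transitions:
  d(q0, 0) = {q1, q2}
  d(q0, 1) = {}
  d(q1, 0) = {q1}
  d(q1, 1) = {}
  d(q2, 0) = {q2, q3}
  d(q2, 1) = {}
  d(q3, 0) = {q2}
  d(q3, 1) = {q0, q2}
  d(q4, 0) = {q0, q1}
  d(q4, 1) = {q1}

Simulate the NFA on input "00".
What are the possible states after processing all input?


Start: {q0}
  --0--> {q1, q2}
  --0--> {q1, q2, q3}

{q1, q2, q3}


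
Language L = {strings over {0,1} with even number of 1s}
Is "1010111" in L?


count('1') = 5; 5 mod 2 = 1

No, "1010111" is not in L


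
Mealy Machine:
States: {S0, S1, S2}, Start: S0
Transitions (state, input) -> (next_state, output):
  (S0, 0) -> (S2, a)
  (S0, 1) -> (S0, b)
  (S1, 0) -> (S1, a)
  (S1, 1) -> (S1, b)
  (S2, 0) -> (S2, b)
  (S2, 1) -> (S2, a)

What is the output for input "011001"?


Step-by-step:
  (S0, 0) -> (S2, a)
  (S2, 1) -> (S2, a)
  (S2, 1) -> (S2, a)
  (S2, 0) -> (S2, b)
  (S2, 0) -> (S2, b)
  (S2, 1) -> (S2, a)

"aaabba"


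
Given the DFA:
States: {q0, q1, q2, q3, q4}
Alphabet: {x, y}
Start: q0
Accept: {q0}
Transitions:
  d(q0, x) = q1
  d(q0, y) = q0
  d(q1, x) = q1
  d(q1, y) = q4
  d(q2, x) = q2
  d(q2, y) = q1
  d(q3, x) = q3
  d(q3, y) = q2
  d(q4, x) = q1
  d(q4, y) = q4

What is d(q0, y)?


Looking up transition d(q0, y)

q0
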